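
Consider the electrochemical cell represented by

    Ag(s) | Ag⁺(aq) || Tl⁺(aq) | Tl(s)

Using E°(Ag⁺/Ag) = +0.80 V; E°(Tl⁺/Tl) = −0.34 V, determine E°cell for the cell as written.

By convention the left-hand electrode in cell notation is the anode (oxidation) and the right-hand electrode is the cathode (reduction).
E°cell = E°(right) − E°(left) = −0.34 − (+0.80) = −1.14 V.
The negative sign shows that, as written, the cell would require an external voltage to drive the reaction.

−1.14 V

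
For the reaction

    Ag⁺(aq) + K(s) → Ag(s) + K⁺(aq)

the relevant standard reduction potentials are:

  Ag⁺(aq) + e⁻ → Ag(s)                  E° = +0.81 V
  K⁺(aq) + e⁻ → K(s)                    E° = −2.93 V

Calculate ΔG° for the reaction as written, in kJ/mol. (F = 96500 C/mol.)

In the reaction as written Ag⁺(aq) is reduced, so the Ag⁺/Ag couple is the cathode and K⁺/K is the anode.
E°cell = +0.81 − (−2.93) = +3.74 V; balancing electrons gives n = 1.
ΔG° = −nFE°cell = −(1)(96500)(+3.74) J/mol = −361 kJ/mol.

−361 kJ/mol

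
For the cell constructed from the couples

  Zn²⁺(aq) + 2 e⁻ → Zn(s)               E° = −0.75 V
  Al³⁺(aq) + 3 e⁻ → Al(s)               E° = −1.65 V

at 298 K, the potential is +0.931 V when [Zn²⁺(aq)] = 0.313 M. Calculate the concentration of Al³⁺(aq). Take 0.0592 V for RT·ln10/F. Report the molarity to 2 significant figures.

0.0047 M

The Zn²⁺/Zn couple has the larger reduction potential, so it is the cathode: E°cell = −0.75 − (−1.65) = +0.90 V and n = 6.
Since E = E° − (0.0592/n)·log Q, log Q = n(E° − E)/0.0592 = −3.142.
For 3 Zn²⁺(aq) + 2 Al(s) → 3 Zn(s) + 2 Al³⁺(aq), the reaction quotient is Q = [Al³⁺(aq)]^2 / [Zn²⁺(aq)]^3.
Isolating [Al³⁺(aq)] in Q = 10^{−3.142} yields log [Al³⁺(aq)] = −2.328, i.e. 0.0047 M.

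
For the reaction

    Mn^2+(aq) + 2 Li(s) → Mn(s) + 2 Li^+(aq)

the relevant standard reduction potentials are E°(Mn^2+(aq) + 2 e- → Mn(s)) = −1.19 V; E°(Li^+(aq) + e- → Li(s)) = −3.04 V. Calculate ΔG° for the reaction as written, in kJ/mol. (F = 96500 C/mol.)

−357 kJ/mol

In the reaction as written Mn^2+(aq) is reduced, so the Mn²⁺/Mn couple is the cathode and Li⁺/Li is the anode.
E°cell = −1.19 − (−3.04) = +1.85 V; balancing electrons gives n = 2.
ΔG° = −nFE°cell = −(2)(96500)(+1.85) J/mol = −357 kJ/mol.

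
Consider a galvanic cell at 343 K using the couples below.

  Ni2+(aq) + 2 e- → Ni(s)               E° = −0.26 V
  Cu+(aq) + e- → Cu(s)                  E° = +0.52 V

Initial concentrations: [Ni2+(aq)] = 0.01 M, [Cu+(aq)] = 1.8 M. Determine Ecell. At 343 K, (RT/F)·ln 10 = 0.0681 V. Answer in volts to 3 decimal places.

+0.865 V

Cu⁺/Cu is reduced (cathode, E° = +0.52 V) and Ni²⁺/Ni is oxidized (anode).
The standard potential is +0.52 − (−0.26) = +0.78 V and the balanced reaction transfers n = 2 electrons.
The balanced reaction is 2 Cu+(aq) + Ni(s) → 2 Cu(s) + Ni2+(aq), so Q = [Ni2+(aq)] / [Cu+(aq)]^2 = 0.00309 and log Q = −2.511.
By the Nernst equation, E = +0.78 − (0.0681/2)·(−2.511) = +0.865 V.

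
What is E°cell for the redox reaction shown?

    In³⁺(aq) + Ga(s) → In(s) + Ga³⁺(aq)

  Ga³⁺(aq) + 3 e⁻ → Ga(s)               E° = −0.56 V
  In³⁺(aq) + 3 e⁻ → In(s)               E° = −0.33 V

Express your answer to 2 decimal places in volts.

In³⁺(aq) gains electrons, so the In³⁺/In couple is the cathode; the Ga³⁺/Ga couple is the anode.
E°cell = E°(cathode) − E°(anode) = −0.33 − (−0.56) = +0.23 V.
The positive value indicates the reaction is spontaneous as written.

+0.23 V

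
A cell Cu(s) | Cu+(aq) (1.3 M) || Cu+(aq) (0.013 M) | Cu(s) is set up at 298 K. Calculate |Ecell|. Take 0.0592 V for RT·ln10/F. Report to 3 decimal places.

For a concentration cell E°cell = 0, since both electrodes use the same couple.
The compartment with the higher Cu+(aq) concentration (1.3 M) acts as the cathode; ions are reduced there and produced at the dilute (0.013 M) anode.
With n = 1, Ecell = −(0.0592/1)·log([dilute]/[conc]) = −(0.0592/1)·log(0.013/1.3) = +0.118 V.

0.118 V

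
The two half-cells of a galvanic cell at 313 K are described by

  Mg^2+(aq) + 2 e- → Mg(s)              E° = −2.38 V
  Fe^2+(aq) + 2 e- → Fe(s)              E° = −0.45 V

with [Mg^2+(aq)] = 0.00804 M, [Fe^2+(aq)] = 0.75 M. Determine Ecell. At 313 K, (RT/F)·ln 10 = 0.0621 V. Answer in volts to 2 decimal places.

+1.99 V

Since E°(Fe²⁺/Fe) > E°(Mg²⁺/Mg), Fe²⁺/Fe serves as the cathode.
E°cell = −0.45 − (−2.38) = +1.93 V, with n = 2 electrons transferred.
For the overall reaction Fe^2+(aq) + Mg(s) → Fe(s) + Mg^2+(aq), Q = [Mg^2+(aq)] / [Fe^2+(aq)] = 0.0107, giving log Q = −1.970.
Applying E = E° − (RT ln10/nF)·log Q gives +1.93 − (0.0621/2)(−1.970) = +1.99 V.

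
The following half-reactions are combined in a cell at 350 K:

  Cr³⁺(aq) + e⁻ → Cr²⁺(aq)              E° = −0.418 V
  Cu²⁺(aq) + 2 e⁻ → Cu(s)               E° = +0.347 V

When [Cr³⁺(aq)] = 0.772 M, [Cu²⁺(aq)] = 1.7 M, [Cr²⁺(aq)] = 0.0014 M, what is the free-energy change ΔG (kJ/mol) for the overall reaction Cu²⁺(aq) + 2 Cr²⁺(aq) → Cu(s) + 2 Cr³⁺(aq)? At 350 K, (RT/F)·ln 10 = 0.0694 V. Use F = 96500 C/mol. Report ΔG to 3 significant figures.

The standard cell potential is +0.347 − (−0.418) = +0.765 V, with n = 2 electrons in the balanced equation.
Q = [Cr³⁺(aq)]^2 / ([Cu²⁺(aq)]·[Cr²⁺(aq)]^2) = 1.79×10^5, so log Q = 5.253 and E = +0.765 − (0.0694/2)(5.253) = +0.5827 V.
ΔG = −nFE = −(2)(96500)(+0.5827) J/mol = −112 kJ/mol.

−112 kJ/mol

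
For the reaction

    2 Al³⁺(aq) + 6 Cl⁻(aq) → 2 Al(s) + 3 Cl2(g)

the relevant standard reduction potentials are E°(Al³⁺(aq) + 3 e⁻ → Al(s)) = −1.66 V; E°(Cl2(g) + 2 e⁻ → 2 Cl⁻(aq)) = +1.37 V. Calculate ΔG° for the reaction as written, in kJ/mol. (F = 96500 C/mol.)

+1754 kJ/mol

In the reaction as written Al³⁺(aq) is reduced, so the Al³⁺/Al couple is the cathode and Cl₂/Cl⁻ is the anode.
E°cell = −1.66 − (+1.37) = −3.03 V; balancing electrons gives n = 6.
ΔG° = −nFE°cell = −(6)(96500)(−3.03) J/mol = +1754 kJ/mol.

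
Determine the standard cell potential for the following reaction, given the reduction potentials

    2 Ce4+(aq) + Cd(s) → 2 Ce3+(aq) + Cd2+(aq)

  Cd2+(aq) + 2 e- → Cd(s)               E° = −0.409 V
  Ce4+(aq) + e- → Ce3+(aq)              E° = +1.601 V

Ce4+(aq) gains electrons, so the Ce⁴⁺/Ce³⁺ couple is the cathode; the Cd²⁺/Cd couple is the anode.
E°cell = E°(cathode) − E°(anode) = +1.601 − (−0.409) = +2.010 V.

+2.010 V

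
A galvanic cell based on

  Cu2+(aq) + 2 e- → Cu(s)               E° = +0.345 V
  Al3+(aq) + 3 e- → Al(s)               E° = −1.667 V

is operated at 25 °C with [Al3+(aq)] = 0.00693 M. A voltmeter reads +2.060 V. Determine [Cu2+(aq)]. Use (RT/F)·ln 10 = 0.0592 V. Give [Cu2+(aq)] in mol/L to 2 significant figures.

With Cu²⁺/Cu at the cathode and Al³⁺/Al at the anode, E°cell = +0.345 − (−1.667) = +2.012 V (n = 6).
From the Nernst equation, log Q = n(E° − E)/0.0592 = 6·(+2.012 − (+2.060))/0.0592 = −4.865.
The balanced reaction is 3 Cu2+(aq) + 2 Al(s) → 3 Cu(s) + 2 Al3+(aq), so Q = [Al3+(aq)]^2 / [Cu2+(aq)]^3.
Solving for the unknown gives log [Cu2+(aq)] = 0.182, so [Cu2+(aq)] ≈ 1.5 M.

1.5 M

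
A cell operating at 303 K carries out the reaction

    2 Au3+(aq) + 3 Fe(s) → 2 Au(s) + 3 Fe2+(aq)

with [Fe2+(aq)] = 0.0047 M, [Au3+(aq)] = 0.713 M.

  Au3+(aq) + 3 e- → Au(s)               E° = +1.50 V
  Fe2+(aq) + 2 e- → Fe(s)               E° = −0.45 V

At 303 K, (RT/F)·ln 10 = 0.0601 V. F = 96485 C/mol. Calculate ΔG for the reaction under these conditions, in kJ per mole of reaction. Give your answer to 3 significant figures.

E°cell = +1.50 − (−0.45) = +1.95 V; the balanced reaction transfers n = 6 electrons.
Here Q = [Fe2+(aq)]^3 / [Au3+(aq)]^2 = 2.04×10^−7 (log Q = −6.690), giving E = +1.95 − (0.0601/6)·(−6.690) = +2.0170 V.
Then ΔG = −nFE = −6 × 96485 × +2.0170 J/mol = −1170 kJ/mol.

−1170 kJ/mol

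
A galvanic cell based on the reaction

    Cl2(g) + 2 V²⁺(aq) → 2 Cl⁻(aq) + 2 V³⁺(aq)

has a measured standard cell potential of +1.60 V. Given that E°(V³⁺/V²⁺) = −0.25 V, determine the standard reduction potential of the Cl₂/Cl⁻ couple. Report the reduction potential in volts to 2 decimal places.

In the reaction as written the Cl₂/Cl⁻ couple is reduced (cathode) and V³⁺/V²⁺ is oxidized (anode), so E°cell = E°(Cl₂/Cl⁻) − E°(V³⁺/V²⁺).
E°(Cl₂/Cl⁻) = E°cell + E°(anode) = +1.60 + (−0.25) = +1.35 V.

+1.35 V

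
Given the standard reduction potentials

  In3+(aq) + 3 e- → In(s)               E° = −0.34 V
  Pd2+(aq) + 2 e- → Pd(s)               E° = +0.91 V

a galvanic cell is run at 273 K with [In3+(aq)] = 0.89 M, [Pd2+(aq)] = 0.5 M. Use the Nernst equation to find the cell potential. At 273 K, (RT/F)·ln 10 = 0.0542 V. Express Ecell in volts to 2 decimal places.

+1.24 V

Pd²⁺/Pd is reduced (cathode, E° = +0.91 V) and In³⁺/In is oxidized (anode).
E°cell = +0.91 − (−0.34) = +1.25 V, with n = 6 electrons transferred.
For the overall reaction 3 Pd2+(aq) + 2 In(s) → 3 Pd(s) + 2 In3+(aq), Q = [In3+(aq)]^2 / [Pd2+(aq)]^3 = 6.34, giving log Q = 0.802.
By the Nernst equation, E = +1.25 − (0.0542/6)·(0.802) = +1.24 V.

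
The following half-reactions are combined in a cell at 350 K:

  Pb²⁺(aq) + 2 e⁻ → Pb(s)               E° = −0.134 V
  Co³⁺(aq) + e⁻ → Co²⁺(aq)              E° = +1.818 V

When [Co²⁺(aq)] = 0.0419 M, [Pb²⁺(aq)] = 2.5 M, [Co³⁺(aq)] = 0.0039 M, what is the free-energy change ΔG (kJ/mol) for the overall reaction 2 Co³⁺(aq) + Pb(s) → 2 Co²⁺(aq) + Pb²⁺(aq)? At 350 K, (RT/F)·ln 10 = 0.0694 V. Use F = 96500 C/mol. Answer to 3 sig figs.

The standard cell potential is +1.818 − (−0.134) = +1.952 V, with n = 2 electrons in the balanced equation.
Q = ([Co²⁺(aq)]^2·[Pb²⁺(aq)]) / [Co³⁺(aq)]^2 = 289, so log Q = 2.460 and E = +1.952 − (0.0694/2)(2.460) = +1.8666 V.
ΔG = −nFE = −(2)(96500)(+1.8666) J/mol = −360 kJ/mol.

−360 kJ/mol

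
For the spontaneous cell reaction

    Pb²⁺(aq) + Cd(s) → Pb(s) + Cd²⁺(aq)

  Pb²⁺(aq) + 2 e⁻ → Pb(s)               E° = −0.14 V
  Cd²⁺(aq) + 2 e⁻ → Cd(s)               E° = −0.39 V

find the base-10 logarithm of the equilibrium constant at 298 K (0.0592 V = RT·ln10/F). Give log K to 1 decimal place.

log K = 8.4

The Pb²⁺/Pb couple is reduced (cathode); E°cell = −0.14 − (−0.39) = +0.25 V with n = 2.
At equilibrium E = 0, so log K = nE°cell / 0.0592 = (2)(+0.25) / 0.0592 = 8.4.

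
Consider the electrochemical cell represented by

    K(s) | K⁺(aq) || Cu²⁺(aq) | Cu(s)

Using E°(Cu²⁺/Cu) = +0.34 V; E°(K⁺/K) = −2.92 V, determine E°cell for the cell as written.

By convention the left-hand electrode in cell notation is the anode (oxidation) and the right-hand electrode is the cathode (reduction).
E°cell = E°(right) − E°(left) = +0.34 − (−2.92) = +3.26 V.

+3.26 V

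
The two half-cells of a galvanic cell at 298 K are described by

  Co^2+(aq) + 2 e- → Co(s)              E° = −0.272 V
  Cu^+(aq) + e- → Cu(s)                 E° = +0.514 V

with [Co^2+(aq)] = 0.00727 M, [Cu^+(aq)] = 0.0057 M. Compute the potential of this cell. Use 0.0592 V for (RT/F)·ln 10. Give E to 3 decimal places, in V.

The Cu⁺/Cu couple has the more positive E°, so it is the cathode; Co²⁺/Co is the anode.
E°cell = +0.514 − (−0.272) = +0.786 V, with n = 2 electrons transferred.
The balanced reaction is 2 Cu^+(aq) + Co(s) → 2 Cu(s) + Co^2+(aq), so Q = [Co^2+(aq)] / [Cu^+(aq)]^2 = 224 and log Q = 2.350.
By the Nernst equation, E = +0.786 − (0.0592/2)·(2.350) = +0.716 V.

+0.716 V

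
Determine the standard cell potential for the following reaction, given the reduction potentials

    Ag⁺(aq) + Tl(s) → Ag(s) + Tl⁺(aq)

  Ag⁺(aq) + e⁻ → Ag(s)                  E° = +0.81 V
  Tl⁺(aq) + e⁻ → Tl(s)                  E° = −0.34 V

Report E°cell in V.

Ag⁺(aq) gains electrons, so the Ag⁺/Ag couple is the cathode; the Tl⁺/Tl couple is the anode.
E°cell = E°(cathode) − E°(anode) = +0.81 − (−0.34) = +1.15 V.

+1.15 V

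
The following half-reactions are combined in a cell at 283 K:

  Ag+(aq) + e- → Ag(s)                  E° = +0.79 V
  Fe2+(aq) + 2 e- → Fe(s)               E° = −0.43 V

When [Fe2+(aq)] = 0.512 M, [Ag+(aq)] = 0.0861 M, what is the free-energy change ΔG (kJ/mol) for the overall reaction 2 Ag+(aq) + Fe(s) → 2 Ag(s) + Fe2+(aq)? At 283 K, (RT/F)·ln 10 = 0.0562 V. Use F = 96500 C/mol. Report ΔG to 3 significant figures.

−225 kJ/mol

With Ag⁺/Ag reduced at the cathode, E°cell = +0.79 − (−0.43) = +1.22 V and n = 2.
Q = [Fe2+(aq)] / [Ag+(aq)]^2 = 69.1, so log Q = 1.839 and E = +1.22 − (0.0562/2)(1.839) = +1.1683 V.
ΔG = −nFE = −(2)(96500)(+1.1683) J/mol = −225 kJ/mol.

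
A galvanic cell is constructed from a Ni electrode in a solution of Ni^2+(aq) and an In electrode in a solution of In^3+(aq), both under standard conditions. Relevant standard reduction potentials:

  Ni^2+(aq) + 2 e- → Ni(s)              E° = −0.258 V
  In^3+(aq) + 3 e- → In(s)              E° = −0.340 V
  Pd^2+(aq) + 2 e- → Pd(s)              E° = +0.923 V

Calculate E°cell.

The Ni²⁺/Ni couple has the higher E°, so Ni ion is reduced (cathode) and In is oxidized (anode).
E°cell = E°(cathode) − E°(anode) = −0.258 − (−0.340) = +0.082 V.

+0.082 V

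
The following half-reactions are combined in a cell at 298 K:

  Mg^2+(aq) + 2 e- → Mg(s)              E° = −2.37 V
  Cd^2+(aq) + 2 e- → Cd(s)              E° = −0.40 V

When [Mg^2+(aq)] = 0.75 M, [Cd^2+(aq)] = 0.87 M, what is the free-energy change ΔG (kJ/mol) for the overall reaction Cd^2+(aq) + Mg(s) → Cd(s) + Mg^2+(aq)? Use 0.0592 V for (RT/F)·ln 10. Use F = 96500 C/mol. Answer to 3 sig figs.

With Cd²⁺/Cd reduced at the cathode, E°cell = −0.40 − (−2.37) = +1.97 V and n = 2.
Here Q = [Mg^2+(aq)] / [Cd^2+(aq)] = 0.862 (log Q = −0.064), giving E = +1.97 − (0.0592/2)·(−0.064) = +1.9719 V.
Finally ΔG = −nFE = −(2)(96500 C/mol)(+1.9719 V) = −381 kJ/mol.

−381 kJ/mol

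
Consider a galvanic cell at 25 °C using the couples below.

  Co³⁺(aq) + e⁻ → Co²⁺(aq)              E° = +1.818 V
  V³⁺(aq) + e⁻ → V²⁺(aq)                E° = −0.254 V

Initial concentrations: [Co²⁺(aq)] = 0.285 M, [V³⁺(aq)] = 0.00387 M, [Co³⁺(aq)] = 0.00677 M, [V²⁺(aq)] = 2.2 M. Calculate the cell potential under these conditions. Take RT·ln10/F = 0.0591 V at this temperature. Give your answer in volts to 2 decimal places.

+2.14 V

The Co³⁺/Co²⁺ couple has the more positive E°, so it is the cathode; V³⁺/V²⁺ is the anode.
The standard potential is +1.818 − (−0.254) = +2.072 V and the balanced reaction transfers n = 1 electron.
For the overall reaction Co³⁺(aq) + V²⁺(aq) → Co²⁺(aq) + V³⁺(aq), Q = ([Co²⁺(aq)]·[V³⁺(aq)]) / ([Co³⁺(aq)]·[V²⁺(aq)]) = 0.0741, giving log Q = −1.130.
Applying E = E° − (RT ln10/nF)·log Q gives +2.072 − (0.0591/1)(−1.130) = +2.14 V.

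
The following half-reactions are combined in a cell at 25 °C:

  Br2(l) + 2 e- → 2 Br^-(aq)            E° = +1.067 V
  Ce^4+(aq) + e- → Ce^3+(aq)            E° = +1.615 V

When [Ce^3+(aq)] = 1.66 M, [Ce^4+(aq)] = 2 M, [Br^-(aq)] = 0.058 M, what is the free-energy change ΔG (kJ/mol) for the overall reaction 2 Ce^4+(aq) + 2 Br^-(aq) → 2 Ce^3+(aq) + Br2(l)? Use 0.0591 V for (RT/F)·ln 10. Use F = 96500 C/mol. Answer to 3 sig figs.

The standard cell potential is +1.615 − (+1.067) = +0.548 V, with n = 2 electrons in the balanced equation.
Q = [Ce^3+(aq)]^2 / ([Ce^4+(aq)]^2·[Br^-(aq)]^2) = 205, so log Q = 2.311 and E = +0.548 − (0.0591/2)(2.311) = +0.4797 V.
Then ΔG = −nFE = −2 × 96500 × +0.4797 J/mol = −92.6 kJ/mol.

−92.6 kJ/mol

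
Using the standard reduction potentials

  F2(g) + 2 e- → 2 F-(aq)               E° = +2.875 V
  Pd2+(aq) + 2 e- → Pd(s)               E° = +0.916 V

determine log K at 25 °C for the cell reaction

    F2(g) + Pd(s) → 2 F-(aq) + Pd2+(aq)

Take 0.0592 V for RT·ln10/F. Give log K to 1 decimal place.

The F₂/F⁻ couple is reduced (cathode); E°cell = +2.875 − (+0.916) = +1.959 V with n = 2.
At equilibrium E = 0, so log K = nE°cell / 0.0592 = (2)(+1.959) / 0.0592 = 66.2.

log K = 66.2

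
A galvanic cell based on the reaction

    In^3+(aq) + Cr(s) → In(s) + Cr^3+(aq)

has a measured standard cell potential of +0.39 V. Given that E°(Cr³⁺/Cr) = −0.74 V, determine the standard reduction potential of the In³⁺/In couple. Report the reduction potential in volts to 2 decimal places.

In the reaction as written the In³⁺/In couple is reduced (cathode) and Cr³⁺/Cr is oxidized (anode), so E°cell = E°(In³⁺/In) − E°(Cr³⁺/Cr).
E°(In³⁺/In) = E°cell + E°(anode) = +0.39 + (−0.74) = −0.35 V.

−0.35 V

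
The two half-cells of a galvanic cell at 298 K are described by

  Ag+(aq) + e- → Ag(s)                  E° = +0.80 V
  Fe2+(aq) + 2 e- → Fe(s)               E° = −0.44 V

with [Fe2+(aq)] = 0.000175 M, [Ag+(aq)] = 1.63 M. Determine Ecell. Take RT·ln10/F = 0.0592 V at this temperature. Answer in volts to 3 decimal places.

Since E°(Ag⁺/Ag) > E°(Fe²⁺/Fe), Ag⁺/Ag serves as the cathode.
The standard potential is +0.80 − (−0.44) = +1.24 V and the balanced reaction transfers n = 2 electrons.
The balanced reaction is 2 Ag+(aq) + Fe(s) → 2 Ag(s) + Fe2+(aq), so Q = [Fe2+(aq)] / [Ag+(aq)]^2 = 6.59×10^−5 and log Q = −4.181.
Applying E = E° − (RT ln10/nF)·log Q gives +1.24 − (0.0592/2)(−4.181) = +1.364 V.

+1.364 V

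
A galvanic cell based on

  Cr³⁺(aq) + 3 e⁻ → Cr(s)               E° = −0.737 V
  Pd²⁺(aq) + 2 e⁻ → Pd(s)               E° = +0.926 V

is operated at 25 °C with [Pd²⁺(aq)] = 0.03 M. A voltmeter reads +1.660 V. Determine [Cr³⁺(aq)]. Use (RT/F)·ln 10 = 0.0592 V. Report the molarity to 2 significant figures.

0.0074 M

Pd²⁺/Pd is the cathode (higher E°); E°cell = +0.926 − (−0.737) = +1.663 V with n = 6.
Since E = E° − (0.0592/n)·log Q, log Q = n(E° − E)/0.0592 = 0.304.
The balanced reaction is 3 Pd²⁺(aq) + 2 Cr(s) → 3 Pd(s) + 2 Cr³⁺(aq), so Q = [Cr³⁺(aq)]^2 / [Pd²⁺(aq)]^3.
Solving for the unknown gives log [Cr³⁺(aq)] = −2.132, so [Cr³⁺(aq)] ≈ 0.0074 M.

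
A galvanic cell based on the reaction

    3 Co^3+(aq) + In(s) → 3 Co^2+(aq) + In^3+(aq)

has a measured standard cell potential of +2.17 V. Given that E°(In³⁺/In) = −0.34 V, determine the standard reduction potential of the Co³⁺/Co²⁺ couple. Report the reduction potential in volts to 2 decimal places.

+1.83 V

In the reaction as written the Co³⁺/Co²⁺ couple is reduced (cathode) and In³⁺/In is oxidized (anode), so E°cell = E°(Co³⁺/Co²⁺) − E°(In³⁺/In).
E°(Co³⁺/Co²⁺) = E°cell + E°(anode) = +2.17 + (−0.34) = +1.83 V.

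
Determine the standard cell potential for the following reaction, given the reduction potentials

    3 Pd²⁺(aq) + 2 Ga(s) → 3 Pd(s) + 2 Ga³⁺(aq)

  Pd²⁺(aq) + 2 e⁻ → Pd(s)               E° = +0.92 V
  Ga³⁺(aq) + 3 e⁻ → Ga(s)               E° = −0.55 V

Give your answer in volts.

Pd²⁺(aq) gains electrons, so the Pd²⁺/Pd couple is the cathode; the Ga³⁺/Ga couple is the anode.
E°cell = E°(cathode) − E°(anode) = +0.92 − (−0.55) = +1.47 V.

+1.47 V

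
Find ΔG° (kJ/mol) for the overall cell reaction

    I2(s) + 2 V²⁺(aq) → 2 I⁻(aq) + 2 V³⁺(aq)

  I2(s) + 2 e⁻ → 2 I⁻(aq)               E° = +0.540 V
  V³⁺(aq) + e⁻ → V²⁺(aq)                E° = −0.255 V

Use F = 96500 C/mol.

−153 kJ/mol

In the reaction as written I2(s) is reduced, so the I₂/I⁻ couple is the cathode and V³⁺/V²⁺ is the anode.
E°cell = +0.540 − (−0.255) = +0.795 V; balancing electrons gives n = 2.
ΔG° = −nFE°cell = −(2)(96500)(+0.795) J/mol = −153 kJ/mol.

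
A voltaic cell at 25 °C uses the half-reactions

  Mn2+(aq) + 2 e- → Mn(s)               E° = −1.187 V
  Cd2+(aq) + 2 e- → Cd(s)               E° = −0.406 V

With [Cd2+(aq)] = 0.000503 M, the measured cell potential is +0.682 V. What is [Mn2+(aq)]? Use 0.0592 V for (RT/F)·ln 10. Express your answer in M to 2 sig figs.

Cd²⁺/Cd is the cathode (higher E°); E°cell = −0.406 − (−1.187) = +0.781 V with n = 2.
Rearranging E = E° − (0.0592/n)·log Q gives log Q = 2(+0.781 − (+0.682))/0.0592 = 3.345.
For Cd2+(aq) + Mn(s) → Cd(s) + Mn2+(aq), the reaction quotient is Q = [Mn2+(aq)] / [Cd2+(aq)].
Solving for the unknown gives log [Mn2+(aq)] = 0.047, so [Mn2+(aq)] ≈ 1.1 M.

1.1 M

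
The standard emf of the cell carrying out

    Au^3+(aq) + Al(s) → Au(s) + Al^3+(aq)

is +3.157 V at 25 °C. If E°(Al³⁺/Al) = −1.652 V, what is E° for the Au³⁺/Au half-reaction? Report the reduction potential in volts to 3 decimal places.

In the reaction as written the Au³⁺/Au couple is reduced (cathode) and Al³⁺/Al is oxidized (anode), so E°cell = E°(Au³⁺/Au) − E°(Al³⁺/Al).
E°(Au³⁺/Au) = E°cell + E°(anode) = +3.157 + (−1.652) = +1.505 V.

+1.505 V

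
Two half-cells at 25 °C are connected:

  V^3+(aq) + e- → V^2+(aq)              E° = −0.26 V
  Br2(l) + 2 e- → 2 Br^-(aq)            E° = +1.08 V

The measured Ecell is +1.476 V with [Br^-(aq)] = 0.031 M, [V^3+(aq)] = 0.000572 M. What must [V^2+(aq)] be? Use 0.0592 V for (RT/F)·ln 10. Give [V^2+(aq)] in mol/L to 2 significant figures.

0.0035 M

The Br₂/Br⁻ couple has the larger reduction potential, so it is the cathode: E°cell = +1.08 − (−0.26) = +1.34 V and n = 2.
Rearranging E = E° − (0.0592/n)·log Q gives log Q = 2(+1.34 − (+1.476))/0.0592 = −4.595.
For Br2(l) + 2 V^2+(aq) → 2 Br^-(aq) + 2 V^3+(aq), the reaction quotient is Q = ([Br^-(aq)]^2·[V^3+(aq)]^2) / [V^2+(aq)]^2.
Substituting the known concentrations and solving, log [V^2+(aq)] = −2.454 and [V^2+(aq)] = 0.0035 M.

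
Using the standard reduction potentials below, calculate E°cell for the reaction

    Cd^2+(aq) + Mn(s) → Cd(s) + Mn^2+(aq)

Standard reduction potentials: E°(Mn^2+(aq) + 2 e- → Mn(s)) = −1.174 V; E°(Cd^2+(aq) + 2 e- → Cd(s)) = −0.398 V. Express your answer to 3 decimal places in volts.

+0.776 V

Cd^2+(aq) gains electrons, so the Cd²⁺/Cd couple is the cathode; the Mn²⁺/Mn couple is the anode.
E°cell = E°(cathode) − E°(anode) = −0.398 − (−1.174) = +0.776 V.
The positive value indicates the reaction is spontaneous as written.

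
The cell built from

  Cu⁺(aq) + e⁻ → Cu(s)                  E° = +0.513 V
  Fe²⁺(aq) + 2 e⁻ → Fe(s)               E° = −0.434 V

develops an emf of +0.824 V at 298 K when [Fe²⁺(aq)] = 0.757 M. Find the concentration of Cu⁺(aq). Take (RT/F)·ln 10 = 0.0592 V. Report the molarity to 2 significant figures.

0.0073 M

Cu⁺/Cu is the cathode (higher E°); E°cell = +0.513 − (−0.434) = +0.947 V with n = 2.
Rearranging E = E° − (0.0592/n)·log Q gives log Q = 2(+0.947 − (+0.824))/0.0592 = 4.155.
The balanced reaction is 2 Cu⁺(aq) + Fe(s) → 2 Cu(s) + Fe²⁺(aq), so Q = [Fe²⁺(aq)] / [Cu⁺(aq)]^2.
Isolating [Cu⁺(aq)] in Q = 10^{4.155} yields log [Cu⁺(aq)] = −2.138, i.e. 0.0073 M.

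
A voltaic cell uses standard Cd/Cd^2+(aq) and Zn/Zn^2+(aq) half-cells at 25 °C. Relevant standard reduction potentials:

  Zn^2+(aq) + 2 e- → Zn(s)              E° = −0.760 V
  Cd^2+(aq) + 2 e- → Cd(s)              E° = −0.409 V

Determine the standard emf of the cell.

+0.351 V

The Cd²⁺/Cd couple has the higher E°, so Cd ion is reduced (cathode) and Zn is oxidized (anode).
E°cell = E°(cathode) − E°(anode) = −0.409 − (−0.760) = +0.351 V.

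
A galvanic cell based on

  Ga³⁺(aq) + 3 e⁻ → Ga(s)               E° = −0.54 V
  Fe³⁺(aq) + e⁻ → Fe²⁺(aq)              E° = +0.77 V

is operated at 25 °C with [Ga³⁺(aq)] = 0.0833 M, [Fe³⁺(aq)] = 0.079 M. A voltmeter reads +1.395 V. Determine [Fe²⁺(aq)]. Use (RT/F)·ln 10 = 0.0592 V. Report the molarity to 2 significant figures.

0.0066 M

With Fe³⁺/Fe²⁺ at the cathode and Ga³⁺/Ga at the anode, E°cell = +0.77 − (−0.54) = +1.31 V (n = 3).
From the Nernst equation, log Q = n(E° − E)/0.0592 = 3·(+1.31 − (+1.395))/0.0592 = −4.307.
For 3 Fe³⁺(aq) + Ga(s) → 3 Fe²⁺(aq) + Ga³⁺(aq), the reaction quotient is Q = ([Fe²⁺(aq)]^3·[Ga³⁺(aq)]) / [Fe³⁺(aq)]^3.
Isolating [Fe²⁺(aq)] in Q = 10^{−4.307} yields log [Fe²⁺(aq)] = −2.178, i.e. 0.0066 M.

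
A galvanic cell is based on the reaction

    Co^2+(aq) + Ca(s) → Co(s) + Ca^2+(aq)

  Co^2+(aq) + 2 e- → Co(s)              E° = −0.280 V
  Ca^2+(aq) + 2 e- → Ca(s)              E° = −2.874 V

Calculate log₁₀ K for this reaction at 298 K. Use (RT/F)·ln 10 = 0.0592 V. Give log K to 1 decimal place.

The Co²⁺/Co couple is reduced (cathode); E°cell = −0.280 − (−2.874) = +2.594 V with n = 2.
At equilibrium E = 0, so log K = nE°cell / 0.0592 = (2)(+2.594) / 0.0592 = 87.6.

log K = 87.6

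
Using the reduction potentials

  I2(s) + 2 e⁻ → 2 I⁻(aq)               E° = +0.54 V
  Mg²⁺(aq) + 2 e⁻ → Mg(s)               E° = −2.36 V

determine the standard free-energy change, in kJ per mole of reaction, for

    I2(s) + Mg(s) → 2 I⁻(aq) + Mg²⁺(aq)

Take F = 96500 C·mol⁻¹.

−560 kJ/mol

In the reaction as written I2(s) is reduced, so the I₂/I⁻ couple is the cathode and Mg²⁺/Mg is the anode.
E°cell = +0.54 − (−2.36) = +2.90 V; balancing electrons gives n = 2.
ΔG° = −nFE°cell = −(2)(96500)(+2.90) J/mol = −560 kJ/mol.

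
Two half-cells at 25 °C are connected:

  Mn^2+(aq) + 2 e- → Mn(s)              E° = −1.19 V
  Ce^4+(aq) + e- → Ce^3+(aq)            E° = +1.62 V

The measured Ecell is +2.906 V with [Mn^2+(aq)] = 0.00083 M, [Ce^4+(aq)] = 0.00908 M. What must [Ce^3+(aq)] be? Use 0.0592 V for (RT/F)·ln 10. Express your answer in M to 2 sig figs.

With Ce⁴⁺/Ce³⁺ at the cathode and Mn²⁺/Mn at the anode, E°cell = +1.62 − (−1.19) = +2.81 V (n = 2).
From the Nernst equation, log Q = n(E° − E)/0.0592 = 2·(+2.81 − (+2.906))/0.0592 = −3.243.
The balanced reaction is 2 Ce^4+(aq) + Mn(s) → 2 Ce^3+(aq) + Mn^2+(aq), so Q = ([Ce^3+(aq)]^2·[Mn^2+(aq)]) / [Ce^4+(aq)]^2.
Substituting the known concentrations and solving, log [Ce^3+(aq)] = −2.123 and [Ce^3+(aq)] = 0.0075 M.

0.0075 M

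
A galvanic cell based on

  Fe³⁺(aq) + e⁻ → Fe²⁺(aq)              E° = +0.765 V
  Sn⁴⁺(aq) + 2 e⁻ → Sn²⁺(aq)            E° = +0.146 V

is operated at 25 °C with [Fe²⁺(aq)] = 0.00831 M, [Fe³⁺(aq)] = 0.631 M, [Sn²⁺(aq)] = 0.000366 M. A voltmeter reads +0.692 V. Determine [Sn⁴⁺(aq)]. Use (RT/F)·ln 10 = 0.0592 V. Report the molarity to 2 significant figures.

The Fe³⁺/Fe²⁺ couple has the larger reduction potential, so it is the cathode: E°cell = +0.765 − (+0.146) = +0.619 V and n = 2.
Since E = E° − (0.0592/n)·log Q, log Q = n(E° − E)/0.0592 = −2.466.
For 2 Fe³⁺(aq) + Sn²⁺(aq) → 2 Fe²⁺(aq) + Sn⁴⁺(aq), the reaction quotient is Q = ([Fe²⁺(aq)]^2·[Sn⁴⁺(aq)]) / ([Fe³⁺(aq)]^2·[Sn²⁺(aq)]).
Isolating [Sn⁴⁺(aq)] in Q = 10^{−2.466} yields log [Sn⁴⁺(aq)] = −2.142, i.e. 0.0072 M.

0.0072 M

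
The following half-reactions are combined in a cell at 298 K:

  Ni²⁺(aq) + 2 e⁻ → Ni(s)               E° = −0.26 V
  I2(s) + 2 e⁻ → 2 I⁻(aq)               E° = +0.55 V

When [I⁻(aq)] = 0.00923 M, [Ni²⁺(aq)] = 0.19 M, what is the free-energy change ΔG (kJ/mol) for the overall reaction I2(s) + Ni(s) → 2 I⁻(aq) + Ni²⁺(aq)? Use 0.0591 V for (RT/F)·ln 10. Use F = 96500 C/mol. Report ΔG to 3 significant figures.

−184 kJ/mol

With I₂/I⁻ reduced at the cathode, E°cell = +0.55 − (−0.26) = +0.81 V and n = 2.
Q = [I⁻(aq)]^2·[Ni²⁺(aq)] = 1.62×10^−5, so log Q = −4.791 and E = +0.81 − (0.0591/2)(−4.791) = +0.9516 V.
ΔG = −nFE = −(2)(96500)(+0.9516) J/mol = −184 kJ/mol.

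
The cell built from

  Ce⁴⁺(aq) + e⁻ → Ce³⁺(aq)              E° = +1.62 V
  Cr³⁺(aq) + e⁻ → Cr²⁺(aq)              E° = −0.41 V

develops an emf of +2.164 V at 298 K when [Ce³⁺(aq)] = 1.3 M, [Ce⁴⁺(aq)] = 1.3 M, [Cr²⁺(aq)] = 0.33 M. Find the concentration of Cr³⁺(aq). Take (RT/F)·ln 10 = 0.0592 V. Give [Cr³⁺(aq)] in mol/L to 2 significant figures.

Ce⁴⁺/Ce³⁺ is the cathode (higher E°); E°cell = +1.62 − (−0.41) = +2.03 V with n = 1.
Since E = E° − (0.0592/n)·log Q, log Q = n(E° − E)/0.0592 = −2.264.
The balanced reaction is Ce⁴⁺(aq) + Cr²⁺(aq) → Ce³⁺(aq) + Cr³⁺(aq), so Q = ([Ce³⁺(aq)]·[Cr³⁺(aq)]) / ([Ce⁴⁺(aq)]·[Cr²⁺(aq)]).
Substituting the known concentrations and solving, log [Cr³⁺(aq)] = −2.745 and [Cr³⁺(aq)] = 0.0018 M.

0.0018 M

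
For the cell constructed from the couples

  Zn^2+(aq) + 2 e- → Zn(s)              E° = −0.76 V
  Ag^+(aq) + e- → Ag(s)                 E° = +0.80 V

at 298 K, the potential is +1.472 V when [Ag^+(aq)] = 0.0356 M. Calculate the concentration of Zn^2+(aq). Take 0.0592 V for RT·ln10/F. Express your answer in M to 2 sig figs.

The Ag⁺/Ag couple has the larger reduction potential, so it is the cathode: E°cell = +0.80 − (−0.76) = +1.56 V and n = 2.
Since E = E° − (0.0592/n)·log Q, log Q = n(E° − E)/0.0592 = 2.973.
Balancing electrons gives 2 Ag^+(aq) + Zn(s) → 2 Ag(s) + Zn^2+(aq); thus Q = [Zn^2+(aq)] / [Ag^+(aq)]^2.
Isolating [Zn^2+(aq)] in Q = 10^{2.973} yields log [Zn^2+(aq)] = 0.076, i.e. 1.2 M.

1.2 M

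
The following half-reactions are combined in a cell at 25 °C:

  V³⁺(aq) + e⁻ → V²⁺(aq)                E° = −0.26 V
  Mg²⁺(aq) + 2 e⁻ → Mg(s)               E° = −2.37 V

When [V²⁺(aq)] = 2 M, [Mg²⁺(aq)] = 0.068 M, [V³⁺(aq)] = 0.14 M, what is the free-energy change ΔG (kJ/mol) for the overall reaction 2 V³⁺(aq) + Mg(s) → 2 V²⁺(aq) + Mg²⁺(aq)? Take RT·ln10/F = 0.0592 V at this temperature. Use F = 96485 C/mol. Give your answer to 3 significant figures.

−401 kJ/mol

With V³⁺/V²⁺ reduced at the cathode, E°cell = −0.26 − (−2.37) = +2.11 V and n = 2.
The reaction quotient is ([V²⁺(aq)]^2·[Mg²⁺(aq)]) / [V³⁺(aq)]^2 = 13.9; by Nernst, E = +2.11 − (0.0592/2)(1.142) = +2.0762 V.
Then ΔG = −nFE = −2 × 96485 × +2.0762 J/mol = −401 kJ/mol.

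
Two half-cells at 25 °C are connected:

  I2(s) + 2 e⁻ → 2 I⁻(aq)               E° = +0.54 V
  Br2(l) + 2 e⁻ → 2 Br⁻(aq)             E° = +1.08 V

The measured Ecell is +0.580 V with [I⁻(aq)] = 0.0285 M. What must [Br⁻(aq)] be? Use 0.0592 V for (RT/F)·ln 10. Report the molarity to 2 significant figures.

Br₂/Br⁻ is the cathode (higher E°); E°cell = +1.08 − (+0.54) = +0.54 V with n = 2.
From the Nernst equation, log Q = n(E° − E)/0.0592 = 2·(+0.54 − (+0.580))/0.0592 = −1.351.
Balancing electrons gives Br2(l) + 2 I⁻(aq) → 2 Br⁻(aq) + I2(s); thus Q = [Br⁻(aq)]^2 / [I⁻(aq)]^2.
Substituting the known concentrations and solving, log [Br⁻(aq)] = −2.221 and [Br⁻(aq)] = 0.0060 M.

0.0060 M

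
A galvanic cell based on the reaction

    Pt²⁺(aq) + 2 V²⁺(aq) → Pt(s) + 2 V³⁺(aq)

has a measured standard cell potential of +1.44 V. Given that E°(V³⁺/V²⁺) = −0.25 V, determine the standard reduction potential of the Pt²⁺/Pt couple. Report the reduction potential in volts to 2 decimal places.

In the reaction as written the Pt²⁺/Pt couple is reduced (cathode) and V³⁺/V²⁺ is oxidized (anode), so E°cell = E°(Pt²⁺/Pt) − E°(V³⁺/V²⁺).
E°(Pt²⁺/Pt) = E°cell + E°(anode) = +1.44 + (−0.25) = +1.19 V.

+1.19 V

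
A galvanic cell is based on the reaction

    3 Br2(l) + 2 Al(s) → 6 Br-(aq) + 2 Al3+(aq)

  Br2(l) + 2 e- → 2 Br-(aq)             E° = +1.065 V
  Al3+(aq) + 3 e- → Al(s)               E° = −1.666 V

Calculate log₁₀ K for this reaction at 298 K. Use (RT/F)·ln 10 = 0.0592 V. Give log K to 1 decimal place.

log K = 276.8

The Br₂/Br⁻ couple is reduced (cathode); E°cell = +1.065 − (−1.666) = +2.731 V with n = 6.
At equilibrium E = 0, so log K = nE°cell / 0.0592 = (6)(+2.731) / 0.0592 = 276.8.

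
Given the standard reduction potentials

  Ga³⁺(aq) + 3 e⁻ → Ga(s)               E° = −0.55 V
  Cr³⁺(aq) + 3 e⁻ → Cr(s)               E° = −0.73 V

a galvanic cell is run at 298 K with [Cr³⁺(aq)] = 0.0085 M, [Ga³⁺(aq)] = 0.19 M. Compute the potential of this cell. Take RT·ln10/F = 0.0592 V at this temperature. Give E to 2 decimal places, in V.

+0.21 V

The Ga³⁺/Ga couple has the more positive E°, so it is the cathode; Cr³⁺/Cr is the anode.
E°cell = −0.55 − (−0.73) = +0.18 V, with n = 3 electrons transferred.
For the overall reaction Ga³⁺(aq) + Cr(s) → Ga(s) + Cr³⁺(aq), Q = [Cr³⁺(aq)] / [Ga³⁺(aq)] = 0.0447, giving log Q = −1.349.
E = E° − (0.0592/n)·log Q = +0.18 − (0.0592/3)(−1.349) = +0.21 V.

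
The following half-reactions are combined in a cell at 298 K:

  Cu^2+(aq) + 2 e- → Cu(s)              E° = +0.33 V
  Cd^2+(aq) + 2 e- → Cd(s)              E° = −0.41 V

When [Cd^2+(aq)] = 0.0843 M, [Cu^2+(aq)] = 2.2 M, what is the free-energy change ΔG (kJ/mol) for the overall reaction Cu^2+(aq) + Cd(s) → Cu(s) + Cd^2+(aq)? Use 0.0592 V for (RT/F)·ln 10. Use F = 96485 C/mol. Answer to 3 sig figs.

The standard cell potential is +0.33 − (−0.41) = +0.74 V, with n = 2 electrons in the balanced equation.
The reaction quotient is [Cd^2+(aq)] / [Cu^2+(aq)] = 0.0383; by Nernst, E = +0.74 − (0.0592/2)(−1.417) = +0.7819 V.
ΔG = −nFE = −(2)(96485)(+0.7819) J/mol = −151 kJ/mol.

−151 kJ/mol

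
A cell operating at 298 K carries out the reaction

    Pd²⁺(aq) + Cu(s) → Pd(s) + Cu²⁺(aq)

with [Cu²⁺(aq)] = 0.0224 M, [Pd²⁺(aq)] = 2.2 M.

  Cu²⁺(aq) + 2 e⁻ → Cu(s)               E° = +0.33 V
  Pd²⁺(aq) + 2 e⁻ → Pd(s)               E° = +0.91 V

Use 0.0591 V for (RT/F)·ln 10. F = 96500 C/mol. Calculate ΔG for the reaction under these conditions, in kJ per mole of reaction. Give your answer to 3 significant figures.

−123 kJ/mol

E°cell = +0.91 − (+0.33) = +0.58 V; the balanced reaction transfers n = 2 electrons.
The reaction quotient is [Cu²⁺(aq)] / [Pd²⁺(aq)] = 0.0102; by Nernst, E = +0.58 − (0.0591/2)(−1.992) = +0.6389 V.
Finally ΔG = −nFE = −(2)(96500 C/mol)(+0.6389 V) = −123 kJ/mol.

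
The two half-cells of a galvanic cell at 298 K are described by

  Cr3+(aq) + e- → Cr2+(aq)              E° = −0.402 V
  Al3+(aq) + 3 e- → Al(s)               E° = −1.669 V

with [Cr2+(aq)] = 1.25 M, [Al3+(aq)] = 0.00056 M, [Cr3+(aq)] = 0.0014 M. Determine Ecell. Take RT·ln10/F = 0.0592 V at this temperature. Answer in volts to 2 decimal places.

Since E°(Cr³⁺/Cr²⁺) > E°(Al³⁺/Al), Cr³⁺/Cr²⁺ serves as the cathode.
E°cell = −0.402 − (−1.669) = +1.267 V, with n = 3 electrons transferred.
For the overall reaction 3 Cr3+(aq) + Al(s) → 3 Cr2+(aq) + Al3+(aq), Q = ([Cr2+(aq)]^3·[Al3+(aq)]) / [Cr3+(aq)]^3 = 3.99×10^5, giving log Q = 5.601.
E = E° − (0.0592/n)·log Q = +1.267 − (0.0592/3)(5.601) = +1.16 V.

+1.16 V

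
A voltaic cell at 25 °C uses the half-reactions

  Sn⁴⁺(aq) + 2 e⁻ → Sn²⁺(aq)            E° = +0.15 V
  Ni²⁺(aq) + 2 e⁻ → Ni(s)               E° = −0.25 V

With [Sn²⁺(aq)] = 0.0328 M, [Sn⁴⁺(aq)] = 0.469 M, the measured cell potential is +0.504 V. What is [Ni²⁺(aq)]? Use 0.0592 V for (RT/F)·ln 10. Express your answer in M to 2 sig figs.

Sn⁴⁺/Sn²⁺ is the cathode (higher E°); E°cell = +0.15 − (−0.25) = +0.40 V with n = 2.
Since E = E° − (0.0592/n)·log Q, log Q = n(E° − E)/0.0592 = −3.514.
Balancing electrons gives Sn⁴⁺(aq) + Ni(s) → Sn²⁺(aq) + Ni²⁺(aq); thus Q = ([Sn²⁺(aq)]·[Ni²⁺(aq)]) / [Sn⁴⁺(aq)].
Isolating [Ni²⁺(aq)] in Q = 10^{−3.514} yields log [Ni²⁺(aq)] = −2.359, i.e. 0.0044 M.

0.0044 M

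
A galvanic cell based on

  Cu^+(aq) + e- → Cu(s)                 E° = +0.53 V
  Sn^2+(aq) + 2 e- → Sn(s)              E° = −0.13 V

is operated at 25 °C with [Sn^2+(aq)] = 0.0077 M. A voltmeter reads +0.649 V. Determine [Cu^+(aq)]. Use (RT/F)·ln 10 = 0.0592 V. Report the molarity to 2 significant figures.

The Cu⁺/Cu couple has the larger reduction potential, so it is the cathode: E°cell = +0.53 − (−0.13) = +0.66 V and n = 2.
Rearranging E = E° − (0.0592/n)·log Q gives log Q = 2(+0.66 − (+0.649))/0.0592 = 0.372.
Balancing electrons gives 2 Cu^+(aq) + Sn(s) → 2 Cu(s) + Sn^2+(aq); thus Q = [Sn^2+(aq)] / [Cu^+(aq)]^2.
Substituting the known concentrations and solving, log [Cu^+(aq)] = −1.243 and [Cu^+(aq)] = 0.057 M.

0.057 M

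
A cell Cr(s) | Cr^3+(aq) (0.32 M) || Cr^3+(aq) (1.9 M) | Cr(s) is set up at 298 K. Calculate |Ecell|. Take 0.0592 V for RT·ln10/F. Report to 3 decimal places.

For a concentration cell E°cell = 0, since both electrodes use the same couple.
The compartment with the higher Cr^3+(aq) concentration (1.9 M) acts as the cathode; ions are reduced there and produced at the dilute (0.32 M) anode.
With n = 3, Ecell = −(0.0592/3)·log([dilute]/[conc]) = −(0.0592/3)·log(0.32/1.9) = +0.015 V.

0.015 V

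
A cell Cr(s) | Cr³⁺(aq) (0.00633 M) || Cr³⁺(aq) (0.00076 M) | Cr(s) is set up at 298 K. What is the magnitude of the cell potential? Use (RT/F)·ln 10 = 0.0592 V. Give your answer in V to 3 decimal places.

0.018 V

For a concentration cell E°cell = 0, since both electrodes use the same couple.
The compartment with the higher Cr³⁺(aq) concentration (0.00633 M) acts as the cathode; ions are reduced there and produced at the dilute (0.00076 M) anode.
With n = 3, Ecell = −(0.0592/3)·log([dilute]/[conc]) = −(0.0592/3)·log(0.00076/0.00633) = +0.018 V.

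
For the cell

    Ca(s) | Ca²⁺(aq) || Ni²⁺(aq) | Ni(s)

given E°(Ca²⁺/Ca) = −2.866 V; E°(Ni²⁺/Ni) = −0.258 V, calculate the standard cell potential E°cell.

+2.608 V

By convention the left-hand electrode in cell notation is the anode (oxidation) and the right-hand electrode is the cathode (reduction).
E°cell = E°(right) − E°(left) = −0.258 − (−2.866) = +2.608 V.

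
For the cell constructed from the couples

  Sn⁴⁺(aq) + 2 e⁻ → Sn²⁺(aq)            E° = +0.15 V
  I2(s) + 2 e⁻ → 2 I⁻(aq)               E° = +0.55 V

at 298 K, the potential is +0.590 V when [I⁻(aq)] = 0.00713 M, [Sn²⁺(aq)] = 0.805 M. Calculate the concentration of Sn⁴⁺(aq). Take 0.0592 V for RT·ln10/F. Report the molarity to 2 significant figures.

The I₂/I⁻ couple has the larger reduction potential, so it is the cathode: E°cell = +0.55 − (+0.15) = +0.40 V and n = 2.
Rearranging E = E° − (0.0592/n)·log Q gives log Q = 2(+0.40 − (+0.590))/0.0592 = −6.419.
Balancing electrons gives I2(s) + Sn²⁺(aq) → 2 I⁻(aq) + Sn⁴⁺(aq); thus Q = ([I⁻(aq)]^2·[Sn⁴⁺(aq)]) / [Sn²⁺(aq)].
Solving for the unknown gives log [Sn⁴⁺(aq)] = −2.219, so [Sn⁴⁺(aq)] ≈ 0.0060 M.

0.0060 M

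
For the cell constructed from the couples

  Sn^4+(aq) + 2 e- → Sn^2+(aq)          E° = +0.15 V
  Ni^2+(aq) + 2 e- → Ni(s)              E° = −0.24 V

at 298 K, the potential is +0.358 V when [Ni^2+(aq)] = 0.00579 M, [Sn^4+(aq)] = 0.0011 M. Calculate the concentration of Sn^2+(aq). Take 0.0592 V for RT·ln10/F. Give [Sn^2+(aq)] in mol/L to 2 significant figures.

Sn⁴⁺/Sn²⁺ is the cathode (higher E°); E°cell = +0.15 − (−0.24) = +0.39 V with n = 2.
Since E = E° − (0.0592/n)·log Q, log Q = n(E° − E)/0.0592 = 1.081.
For Sn^4+(aq) + Ni(s) → Sn^2+(aq) + Ni^2+(aq), the reaction quotient is Q = ([Sn^2+(aq)]·[Ni^2+(aq)]) / [Sn^4+(aq)].
Solving for the unknown gives log [Sn^2+(aq)] = 0.360, so [Sn^2+(aq)] ≈ 2.3 M.

2.3 M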